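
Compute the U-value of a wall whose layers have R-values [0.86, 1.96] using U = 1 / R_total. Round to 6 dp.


R_total = 0.86 + 1.96 = 2.82
U = 1/2.82 = 0.354610

0.354610


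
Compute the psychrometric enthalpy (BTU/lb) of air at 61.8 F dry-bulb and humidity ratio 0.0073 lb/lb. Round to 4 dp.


h = 0.24*61.8 + 0.0073*(1061+0.444*61.8) = 22.7776 BTU/lb

22.7776 BTU/lb


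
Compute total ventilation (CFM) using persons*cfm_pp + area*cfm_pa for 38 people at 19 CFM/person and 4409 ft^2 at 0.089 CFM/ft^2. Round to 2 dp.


Total = 38*19 + 4409*0.089 = 1114.40 CFM

1114.40 CFM


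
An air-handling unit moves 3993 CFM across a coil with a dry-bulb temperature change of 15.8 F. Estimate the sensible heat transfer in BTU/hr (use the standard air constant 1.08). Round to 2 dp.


Q = 1.08 * 3993 * 15.8 = 68136.55 BTU/hr

68136.55 BTU/hr


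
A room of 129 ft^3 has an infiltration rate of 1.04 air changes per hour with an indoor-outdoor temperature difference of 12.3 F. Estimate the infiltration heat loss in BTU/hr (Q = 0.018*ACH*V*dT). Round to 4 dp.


Q = 0.018 * 1.04 * 129 * 12.3 = 29.7030 BTU/hr

29.7030 BTU/hr


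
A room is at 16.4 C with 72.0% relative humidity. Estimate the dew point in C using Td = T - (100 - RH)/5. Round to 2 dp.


Td = 16.4 - (100-72.0)/5 = 10.80 C

10.80 C


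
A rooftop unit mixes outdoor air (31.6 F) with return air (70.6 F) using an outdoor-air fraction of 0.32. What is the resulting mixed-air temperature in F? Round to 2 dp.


T_mix = 0.32*31.6 + 0.68*70.6 = 58.12 F

58.12 F


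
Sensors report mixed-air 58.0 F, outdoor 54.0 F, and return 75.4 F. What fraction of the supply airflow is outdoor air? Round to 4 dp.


frac = (58.0 - 75.4) / (54.0 - 75.4) = 0.8131

0.8131


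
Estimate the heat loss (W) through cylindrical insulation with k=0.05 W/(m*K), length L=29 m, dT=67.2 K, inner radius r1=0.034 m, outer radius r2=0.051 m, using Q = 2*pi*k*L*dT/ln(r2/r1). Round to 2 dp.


Q = 2*pi*0.05*29*67.2/ln(0.051/0.034) = 1509.95 W

1509.95 W


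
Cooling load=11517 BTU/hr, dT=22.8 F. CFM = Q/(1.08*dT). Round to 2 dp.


CFM = 11517 / (1.08 * 22.8) = 467.71

467.71 CFM


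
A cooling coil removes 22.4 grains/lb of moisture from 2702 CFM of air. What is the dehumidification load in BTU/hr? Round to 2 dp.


Q = 0.68 * 2702 * 22.4 = 41156.86 BTU/hr

41156.86 BTU/hr


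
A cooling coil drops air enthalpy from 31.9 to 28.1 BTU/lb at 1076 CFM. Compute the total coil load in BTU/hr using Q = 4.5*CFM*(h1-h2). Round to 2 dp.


Q = 4.5 * 1076 * (31.9 - 28.1) = 18399.60 BTU/hr

18399.60 BTU/hr


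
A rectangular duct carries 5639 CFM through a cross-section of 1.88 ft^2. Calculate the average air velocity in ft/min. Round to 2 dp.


V = 5639 / 1.88 = 2999.47 ft/min

2999.47 ft/min


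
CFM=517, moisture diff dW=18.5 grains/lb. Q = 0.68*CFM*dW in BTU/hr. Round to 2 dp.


Q = 0.68 * 517 * 18.5 = 6503.86 BTU/hr

6503.86 BTU/hr


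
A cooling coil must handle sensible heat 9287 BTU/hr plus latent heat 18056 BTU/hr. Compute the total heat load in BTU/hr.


Qt = 9287 + 18056 = 27343 BTU/hr

27343 BTU/hr


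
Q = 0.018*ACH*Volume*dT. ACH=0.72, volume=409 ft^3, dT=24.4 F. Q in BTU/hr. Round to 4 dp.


Q = 0.018 * 0.72 * 409 * 24.4 = 129.3356 BTU/hr

129.3356 BTU/hr


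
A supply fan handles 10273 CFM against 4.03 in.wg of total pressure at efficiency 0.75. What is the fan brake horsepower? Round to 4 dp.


BHP = 10273 * 4.03 / (6356 * 0.75) = 8.6847 hp

8.6847 hp


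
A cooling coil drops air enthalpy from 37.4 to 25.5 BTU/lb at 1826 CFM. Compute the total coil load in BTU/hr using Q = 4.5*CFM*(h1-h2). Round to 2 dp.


Q = 4.5 * 1826 * (37.4 - 25.5) = 97782.30 BTU/hr

97782.30 BTU/hr


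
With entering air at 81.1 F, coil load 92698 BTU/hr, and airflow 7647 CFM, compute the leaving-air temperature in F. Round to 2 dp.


dT = 92698/(1.08*7647) = 11.2242
T_leave = 81.1 - 11.2242 = 69.88 F

69.88 F


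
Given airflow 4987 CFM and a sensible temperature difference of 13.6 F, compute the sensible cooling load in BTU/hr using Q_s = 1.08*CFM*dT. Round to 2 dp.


Q = 1.08 * 4987 * 13.6 = 73249.06 BTU/hr

73249.06 BTU/hr


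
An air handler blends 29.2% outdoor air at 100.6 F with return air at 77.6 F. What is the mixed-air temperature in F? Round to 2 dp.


T_mix = 77.6 + (29.2/100)*(100.6-77.6) = 84.32 F

84.32 F


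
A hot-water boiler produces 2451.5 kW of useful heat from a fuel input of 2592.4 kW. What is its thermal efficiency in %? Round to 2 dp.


eta = (2451.5/2592.4)*100 = 94.56 %

94.56 %


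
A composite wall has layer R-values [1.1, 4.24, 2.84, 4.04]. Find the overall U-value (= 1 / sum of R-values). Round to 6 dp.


R_total = 1.1 + 4.24 + 2.84 + 4.04 = 12.22
U = 1/12.22 = 0.081833

0.081833


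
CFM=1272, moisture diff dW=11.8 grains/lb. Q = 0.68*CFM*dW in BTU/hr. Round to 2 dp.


Q = 0.68 * 1272 * 11.8 = 10206.53 BTU/hr

10206.53 BTU/hr


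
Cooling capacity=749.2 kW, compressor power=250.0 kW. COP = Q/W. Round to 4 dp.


COP = 749.2 / 250.0 = 2.9968

2.9968


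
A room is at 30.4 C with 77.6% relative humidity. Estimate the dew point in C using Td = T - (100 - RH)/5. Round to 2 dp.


Td = 30.4 - (100-77.6)/5 = 25.92 C

25.92 C


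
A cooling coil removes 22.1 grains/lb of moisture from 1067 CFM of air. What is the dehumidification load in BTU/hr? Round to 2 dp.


Q = 0.68 * 1067 * 22.1 = 16034.88 BTU/hr

16034.88 BTU/hr


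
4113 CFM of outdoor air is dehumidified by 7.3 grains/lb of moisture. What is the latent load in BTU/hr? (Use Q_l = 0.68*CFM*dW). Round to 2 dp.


Q = 0.68 * 4113 * 7.3 = 20416.93 BTU/hr

20416.93 BTU/hr


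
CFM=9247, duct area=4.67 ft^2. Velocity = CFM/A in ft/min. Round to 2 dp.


V = 9247 / 4.67 = 1980.09 ft/min

1980.09 ft/min


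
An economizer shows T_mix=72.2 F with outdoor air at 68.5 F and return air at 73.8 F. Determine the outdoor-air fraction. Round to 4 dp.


frac = (72.2 - 73.8) / (68.5 - 73.8) = 0.3019

0.3019


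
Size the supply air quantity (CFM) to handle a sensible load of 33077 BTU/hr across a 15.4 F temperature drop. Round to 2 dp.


CFM = 33077 / (1.08 * 15.4) = 1988.76

1988.76 CFM


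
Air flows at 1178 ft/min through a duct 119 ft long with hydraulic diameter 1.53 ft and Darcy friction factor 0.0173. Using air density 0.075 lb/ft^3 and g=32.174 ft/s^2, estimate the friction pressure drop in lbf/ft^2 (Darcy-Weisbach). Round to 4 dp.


v_fps = 1178/60 = 19.6333 ft/s
dp = 0.0173*(119/1.53)*0.075*19.6333^2/(2*32.174) = 0.6045 lbf/ft^2

0.6045 lbf/ft^2


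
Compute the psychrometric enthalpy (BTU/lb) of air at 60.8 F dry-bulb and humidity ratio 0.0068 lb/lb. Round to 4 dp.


h = 0.24*60.8 + 0.0068*(1061+0.444*60.8) = 21.9904 BTU/lb

21.9904 BTU/lb


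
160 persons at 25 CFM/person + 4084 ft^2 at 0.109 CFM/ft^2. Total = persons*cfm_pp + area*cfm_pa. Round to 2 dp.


Total = 160*25 + 4084*0.109 = 4445.16 CFM

4445.16 CFM


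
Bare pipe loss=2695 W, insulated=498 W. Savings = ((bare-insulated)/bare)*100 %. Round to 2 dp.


Savings = ((2695-498)/2695)*100 = 81.52 %

81.52 %


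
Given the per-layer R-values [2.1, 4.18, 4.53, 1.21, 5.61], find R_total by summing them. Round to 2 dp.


R_total = 2.1 + 4.18 + 4.53 + 1.21 + 5.61 = 17.63

17.63


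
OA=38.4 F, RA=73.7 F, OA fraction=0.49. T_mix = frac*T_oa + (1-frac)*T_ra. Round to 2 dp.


T_mix = 0.49*38.4 + 0.51*73.7 = 56.40 F

56.40 F


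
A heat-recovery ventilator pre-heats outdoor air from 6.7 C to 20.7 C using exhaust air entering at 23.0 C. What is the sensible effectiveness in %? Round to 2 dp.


eff = (20.7-6.7)/(23.0-6.7)*100 = 85.89 %

85.89 %


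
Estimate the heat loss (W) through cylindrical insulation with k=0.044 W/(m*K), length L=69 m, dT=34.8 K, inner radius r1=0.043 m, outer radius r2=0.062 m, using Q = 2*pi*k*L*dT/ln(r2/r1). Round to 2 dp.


Q = 2*pi*0.044*69*34.8/ln(0.062/0.043) = 1814.09 W

1814.09 W


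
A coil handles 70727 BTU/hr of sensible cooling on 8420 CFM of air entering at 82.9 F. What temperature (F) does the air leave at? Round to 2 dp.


dT = 70727/(1.08*8420) = 7.7777
T_leave = 82.9 - 7.7777 = 75.12 F

75.12 F


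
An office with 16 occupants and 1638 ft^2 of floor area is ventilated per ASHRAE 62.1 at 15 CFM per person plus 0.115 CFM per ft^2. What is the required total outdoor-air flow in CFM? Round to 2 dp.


Total = 16*15 + 1638*0.115 = 428.37 CFM

428.37 CFM


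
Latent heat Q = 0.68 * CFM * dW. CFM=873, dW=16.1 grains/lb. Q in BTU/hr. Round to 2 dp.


Q = 0.68 * 873 * 16.1 = 9557.60 BTU/hr

9557.60 BTU/hr


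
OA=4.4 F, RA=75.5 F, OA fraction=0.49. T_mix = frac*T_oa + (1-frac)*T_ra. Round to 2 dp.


T_mix = 0.49*4.4 + 0.51*75.5 = 40.66 F

40.66 F


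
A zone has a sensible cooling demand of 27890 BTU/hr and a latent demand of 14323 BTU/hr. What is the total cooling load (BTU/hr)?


Qt = 27890 + 14323 = 42213 BTU/hr

42213 BTU/hr


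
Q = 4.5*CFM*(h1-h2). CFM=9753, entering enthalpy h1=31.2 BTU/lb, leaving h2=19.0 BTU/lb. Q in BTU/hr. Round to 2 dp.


Q = 4.5 * 9753 * (31.2 - 19.0) = 535439.70 BTU/hr

535439.70 BTU/hr


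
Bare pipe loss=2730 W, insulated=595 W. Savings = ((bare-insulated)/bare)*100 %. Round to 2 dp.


Savings = ((2730-595)/2730)*100 = 78.21 %

78.21 %


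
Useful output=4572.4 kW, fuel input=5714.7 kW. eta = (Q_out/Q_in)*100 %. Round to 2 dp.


eta = (4572.4/5714.7)*100 = 80.01 %

80.01 %


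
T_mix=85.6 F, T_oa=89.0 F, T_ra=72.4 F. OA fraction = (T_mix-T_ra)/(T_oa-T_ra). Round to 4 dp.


frac = (85.6 - 72.4) / (89.0 - 72.4) = 0.7952

0.7952


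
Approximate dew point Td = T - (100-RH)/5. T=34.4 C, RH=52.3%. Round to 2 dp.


Td = 34.4 - (100-52.3)/5 = 24.86 C

24.86 C


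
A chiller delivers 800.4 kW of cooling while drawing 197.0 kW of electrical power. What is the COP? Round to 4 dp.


COP = 800.4 / 197.0 = 4.0629

4.0629


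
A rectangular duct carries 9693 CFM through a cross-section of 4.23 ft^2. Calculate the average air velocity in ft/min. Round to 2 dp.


V = 9693 / 4.23 = 2291.49 ft/min

2291.49 ft/min


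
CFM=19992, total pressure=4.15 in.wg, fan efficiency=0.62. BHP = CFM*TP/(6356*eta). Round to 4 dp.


BHP = 19992 * 4.15 / (6356 * 0.62) = 21.0537 hp

21.0537 hp


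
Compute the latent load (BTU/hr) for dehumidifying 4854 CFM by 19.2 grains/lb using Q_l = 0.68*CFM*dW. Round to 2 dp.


Q = 0.68 * 4854 * 19.2 = 63373.82 BTU/hr

63373.82 BTU/hr


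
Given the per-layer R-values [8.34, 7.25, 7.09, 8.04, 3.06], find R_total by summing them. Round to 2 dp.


R_total = 8.34 + 7.25 + 7.09 + 8.04 + 3.06 = 33.78

33.78


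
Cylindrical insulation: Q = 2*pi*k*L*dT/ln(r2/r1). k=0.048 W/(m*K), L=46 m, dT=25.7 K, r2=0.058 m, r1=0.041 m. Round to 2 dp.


Q = 2*pi*0.048*46*25.7/ln(0.058/0.041) = 1027.88 W

1027.88 W


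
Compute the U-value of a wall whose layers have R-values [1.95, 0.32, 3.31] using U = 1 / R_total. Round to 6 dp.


R_total = 1.95 + 0.32 + 3.31 = 5.58
U = 1/5.58 = 0.179211

0.179211


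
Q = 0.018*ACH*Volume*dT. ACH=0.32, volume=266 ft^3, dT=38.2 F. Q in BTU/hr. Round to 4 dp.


Q = 0.018 * 0.32 * 266 * 38.2 = 58.5285 BTU/hr

58.5285 BTU/hr


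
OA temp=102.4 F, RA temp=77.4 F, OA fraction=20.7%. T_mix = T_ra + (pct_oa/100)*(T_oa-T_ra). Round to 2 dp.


T_mix = 77.4 + (20.7/100)*(102.4-77.4) = 82.58 F

82.58 F


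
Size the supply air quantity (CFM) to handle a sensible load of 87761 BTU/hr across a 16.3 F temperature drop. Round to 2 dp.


CFM = 87761 / (1.08 * 16.3) = 4985.29

4985.29 CFM


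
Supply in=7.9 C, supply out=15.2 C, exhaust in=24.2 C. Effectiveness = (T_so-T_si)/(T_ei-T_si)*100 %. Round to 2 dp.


eff = (15.2-7.9)/(24.2-7.9)*100 = 44.79 %

44.79 %


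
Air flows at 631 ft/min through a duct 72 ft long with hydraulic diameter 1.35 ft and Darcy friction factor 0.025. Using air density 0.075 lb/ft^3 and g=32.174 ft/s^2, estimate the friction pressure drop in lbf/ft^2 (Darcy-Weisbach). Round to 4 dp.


v_fps = 631/60 = 10.5167 ft/s
dp = 0.025*(72/1.35)*0.075*10.5167^2/(2*32.174) = 0.1719 lbf/ft^2

0.1719 lbf/ft^2


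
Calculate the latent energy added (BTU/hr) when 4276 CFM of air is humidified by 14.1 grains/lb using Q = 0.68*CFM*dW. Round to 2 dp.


Q = 0.68 * 4276 * 14.1 = 40998.29 BTU/hr

40998.29 BTU/hr


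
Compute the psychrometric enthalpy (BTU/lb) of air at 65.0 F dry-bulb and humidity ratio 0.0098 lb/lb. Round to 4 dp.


h = 0.24*65.0 + 0.0098*(1061+0.444*65.0) = 26.2806 BTU/lb

26.2806 BTU/lb


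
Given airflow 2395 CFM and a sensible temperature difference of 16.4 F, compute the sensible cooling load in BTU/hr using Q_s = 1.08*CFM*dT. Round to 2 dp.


Q = 1.08 * 2395 * 16.4 = 42420.24 BTU/hr

42420.24 BTU/hr


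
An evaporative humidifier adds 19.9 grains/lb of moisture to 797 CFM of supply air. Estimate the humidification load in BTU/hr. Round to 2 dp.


Q = 0.68 * 797 * 19.9 = 10785.00 BTU/hr

10785.00 BTU/hr


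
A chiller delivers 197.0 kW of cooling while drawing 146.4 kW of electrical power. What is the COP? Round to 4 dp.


COP = 197.0 / 146.4 = 1.3456

1.3456


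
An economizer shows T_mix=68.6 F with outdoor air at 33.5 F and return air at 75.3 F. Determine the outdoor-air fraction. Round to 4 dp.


frac = (68.6 - 75.3) / (33.5 - 75.3) = 0.1603

0.1603


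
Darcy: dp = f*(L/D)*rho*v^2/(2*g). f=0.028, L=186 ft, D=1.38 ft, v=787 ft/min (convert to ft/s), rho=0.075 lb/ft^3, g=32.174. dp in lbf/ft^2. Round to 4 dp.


v_fps = 787/60 = 13.1167 ft/s
dp = 0.028*(186/1.38)*0.075*13.1167^2/(2*32.174) = 0.7568 lbf/ft^2

0.7568 lbf/ft^2


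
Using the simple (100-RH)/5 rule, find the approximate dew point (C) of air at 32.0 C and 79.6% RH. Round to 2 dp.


Td = 32.0 - (100-79.6)/5 = 27.92 C

27.92 C


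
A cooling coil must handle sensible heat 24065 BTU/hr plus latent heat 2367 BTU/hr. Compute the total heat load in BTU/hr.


Qt = 24065 + 2367 = 26432 BTU/hr

26432 BTU/hr


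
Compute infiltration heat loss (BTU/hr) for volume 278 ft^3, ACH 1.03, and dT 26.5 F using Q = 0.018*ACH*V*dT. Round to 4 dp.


Q = 0.018 * 1.03 * 278 * 26.5 = 136.5842 BTU/hr

136.5842 BTU/hr


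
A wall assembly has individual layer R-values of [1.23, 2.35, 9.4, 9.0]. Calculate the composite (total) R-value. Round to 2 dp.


R_total = 1.23 + 2.35 + 9.4 + 9.0 = 21.98

21.98


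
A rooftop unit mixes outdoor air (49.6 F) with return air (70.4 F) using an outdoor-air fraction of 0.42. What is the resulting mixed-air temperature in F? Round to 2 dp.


T_mix = 0.42*49.6 + 0.58*70.4 = 61.66 F

61.66 F


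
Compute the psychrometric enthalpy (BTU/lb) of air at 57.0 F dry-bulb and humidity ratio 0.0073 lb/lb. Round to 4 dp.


h = 0.24*57.0 + 0.0073*(1061+0.444*57.0) = 21.6100 BTU/lb

21.6100 BTU/lb


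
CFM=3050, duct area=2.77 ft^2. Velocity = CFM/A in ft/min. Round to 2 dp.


V = 3050 / 2.77 = 1101.08 ft/min

1101.08 ft/min


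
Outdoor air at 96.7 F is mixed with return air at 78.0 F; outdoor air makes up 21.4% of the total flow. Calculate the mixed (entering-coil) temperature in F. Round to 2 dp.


T_mix = 78.0 + (21.4/100)*(96.7-78.0) = 82.00 F

82.00 F


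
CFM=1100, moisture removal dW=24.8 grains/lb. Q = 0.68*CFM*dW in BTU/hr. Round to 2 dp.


Q = 0.68 * 1100 * 24.8 = 18550.40 BTU/hr

18550.40 BTU/hr


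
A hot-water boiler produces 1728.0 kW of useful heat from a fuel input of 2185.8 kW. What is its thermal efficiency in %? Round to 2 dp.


eta = (1728.0/2185.8)*100 = 79.06 %

79.06 %


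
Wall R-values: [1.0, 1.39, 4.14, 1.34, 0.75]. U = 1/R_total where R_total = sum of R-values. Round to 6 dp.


R_total = 1.0 + 1.39 + 4.14 + 1.34 + 0.75 = 8.62
U = 1/8.62 = 0.116009

0.116009


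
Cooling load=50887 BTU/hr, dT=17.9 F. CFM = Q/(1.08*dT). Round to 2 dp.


CFM = 50887 / (1.08 * 17.9) = 2632.27

2632.27 CFM


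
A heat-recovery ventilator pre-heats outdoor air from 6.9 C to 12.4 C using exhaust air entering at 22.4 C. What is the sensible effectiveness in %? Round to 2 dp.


eff = (12.4-6.9)/(22.4-6.9)*100 = 35.48 %

35.48 %


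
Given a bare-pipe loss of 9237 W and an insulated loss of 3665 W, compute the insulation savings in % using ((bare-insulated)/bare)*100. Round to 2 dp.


Savings = ((9237-3665)/9237)*100 = 60.32 %

60.32 %


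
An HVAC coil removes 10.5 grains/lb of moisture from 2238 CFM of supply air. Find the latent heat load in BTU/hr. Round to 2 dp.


Q = 0.68 * 2238 * 10.5 = 15979.32 BTU/hr

15979.32 BTU/hr


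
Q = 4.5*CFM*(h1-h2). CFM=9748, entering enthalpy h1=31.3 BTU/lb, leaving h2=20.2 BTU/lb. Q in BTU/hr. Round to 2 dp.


Q = 4.5 * 9748 * (31.3 - 20.2) = 486912.60 BTU/hr

486912.60 BTU/hr


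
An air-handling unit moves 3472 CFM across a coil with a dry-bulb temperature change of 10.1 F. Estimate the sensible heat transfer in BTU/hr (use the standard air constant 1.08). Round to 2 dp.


Q = 1.08 * 3472 * 10.1 = 37872.58 BTU/hr

37872.58 BTU/hr


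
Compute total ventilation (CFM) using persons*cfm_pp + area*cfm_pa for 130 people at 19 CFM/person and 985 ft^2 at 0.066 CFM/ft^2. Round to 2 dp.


Total = 130*19 + 985*0.066 = 2535.01 CFM

2535.01 CFM


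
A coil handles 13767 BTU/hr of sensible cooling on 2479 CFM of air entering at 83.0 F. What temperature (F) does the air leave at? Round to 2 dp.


dT = 13767/(1.08*2479) = 5.1421
T_leave = 83.0 - 5.1421 = 77.86 F

77.86 F


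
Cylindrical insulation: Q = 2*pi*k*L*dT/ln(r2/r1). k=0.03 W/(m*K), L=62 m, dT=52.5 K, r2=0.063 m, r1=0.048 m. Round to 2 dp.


Q = 2*pi*0.03*62*52.5/ln(0.063/0.048) = 2256.26 W

2256.26 W


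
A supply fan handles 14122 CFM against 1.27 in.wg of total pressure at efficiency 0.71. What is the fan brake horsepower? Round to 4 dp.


BHP = 14122 * 1.27 / (6356 * 0.71) = 3.9743 hp

3.9743 hp


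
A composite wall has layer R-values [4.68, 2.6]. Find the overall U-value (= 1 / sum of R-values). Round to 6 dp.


R_total = 4.68 + 2.6 = 7.28
U = 1/7.28 = 0.137363

0.137363


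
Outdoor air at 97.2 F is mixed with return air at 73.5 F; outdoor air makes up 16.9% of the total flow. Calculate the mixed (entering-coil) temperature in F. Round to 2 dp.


T_mix = 73.5 + (16.9/100)*(97.2-73.5) = 77.51 F

77.51 F


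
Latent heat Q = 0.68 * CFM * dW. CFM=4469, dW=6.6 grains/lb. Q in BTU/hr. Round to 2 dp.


Q = 0.68 * 4469 * 6.6 = 20056.87 BTU/hr

20056.87 BTU/hr


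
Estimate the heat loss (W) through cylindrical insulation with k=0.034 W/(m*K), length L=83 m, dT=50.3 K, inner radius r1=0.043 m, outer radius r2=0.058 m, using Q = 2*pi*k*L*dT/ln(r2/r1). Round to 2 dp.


Q = 2*pi*0.034*83*50.3/ln(0.058/0.043) = 2980.44 W

2980.44 W


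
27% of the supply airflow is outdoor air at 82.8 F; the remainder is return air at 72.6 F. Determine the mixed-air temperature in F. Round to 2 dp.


T_mix = 0.27*82.8 + 0.73*72.6 = 75.35 F

75.35 F


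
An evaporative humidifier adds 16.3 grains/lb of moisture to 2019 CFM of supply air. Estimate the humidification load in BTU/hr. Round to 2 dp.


Q = 0.68 * 2019 * 16.3 = 22378.60 BTU/hr

22378.60 BTU/hr


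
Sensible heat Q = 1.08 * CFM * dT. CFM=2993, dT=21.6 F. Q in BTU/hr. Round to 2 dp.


Q = 1.08 * 2993 * 21.6 = 69820.70 BTU/hr

69820.70 BTU/hr


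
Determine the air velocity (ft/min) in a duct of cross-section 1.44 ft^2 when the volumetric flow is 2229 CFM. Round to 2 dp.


V = 2229 / 1.44 = 1547.92 ft/min

1547.92 ft/min


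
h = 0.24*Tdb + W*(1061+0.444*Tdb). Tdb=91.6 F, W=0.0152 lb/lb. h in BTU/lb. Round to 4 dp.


h = 0.24*91.6 + 0.0152*(1061+0.444*91.6) = 38.7294 BTU/lb

38.7294 BTU/lb


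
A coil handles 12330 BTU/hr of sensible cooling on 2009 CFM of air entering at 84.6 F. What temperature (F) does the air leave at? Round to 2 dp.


dT = 12330/(1.08*2009) = 5.6828
T_leave = 84.6 - 5.6828 = 78.92 F

78.92 F


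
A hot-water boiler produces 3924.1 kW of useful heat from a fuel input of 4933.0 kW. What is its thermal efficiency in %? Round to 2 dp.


eta = (3924.1/4933.0)*100 = 79.55 %

79.55 %


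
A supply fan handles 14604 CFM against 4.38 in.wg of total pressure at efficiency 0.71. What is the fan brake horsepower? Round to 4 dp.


BHP = 14604 * 4.38 / (6356 * 0.71) = 14.1744 hp

14.1744 hp


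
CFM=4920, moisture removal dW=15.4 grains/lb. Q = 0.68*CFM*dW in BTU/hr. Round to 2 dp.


Q = 0.68 * 4920 * 15.4 = 51522.24 BTU/hr

51522.24 BTU/hr


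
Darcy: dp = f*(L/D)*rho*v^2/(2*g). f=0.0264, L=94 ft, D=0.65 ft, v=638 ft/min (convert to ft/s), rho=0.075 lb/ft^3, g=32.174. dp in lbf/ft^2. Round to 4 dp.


v_fps = 638/60 = 10.6333 ft/s
dp = 0.0264*(94/0.65)*0.075*10.6333^2/(2*32.174) = 0.5031 lbf/ft^2

0.5031 lbf/ft^2


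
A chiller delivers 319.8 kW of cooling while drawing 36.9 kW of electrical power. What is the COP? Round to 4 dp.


COP = 319.8 / 36.9 = 8.6667

8.6667


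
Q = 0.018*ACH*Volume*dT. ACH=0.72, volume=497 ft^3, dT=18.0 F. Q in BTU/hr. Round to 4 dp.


Q = 0.018 * 0.72 * 497 * 18.0 = 115.9402 BTU/hr

115.9402 BTU/hr


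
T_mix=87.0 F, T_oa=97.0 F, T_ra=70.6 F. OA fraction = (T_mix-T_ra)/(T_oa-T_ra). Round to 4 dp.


frac = (87.0 - 70.6) / (97.0 - 70.6) = 0.6212

0.6212


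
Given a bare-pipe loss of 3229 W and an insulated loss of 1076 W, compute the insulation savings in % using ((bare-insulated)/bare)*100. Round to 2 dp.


Savings = ((3229-1076)/3229)*100 = 66.68 %

66.68 %


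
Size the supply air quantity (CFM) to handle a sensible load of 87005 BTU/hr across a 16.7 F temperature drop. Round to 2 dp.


CFM = 87005 / (1.08 * 16.7) = 4823.96

4823.96 CFM


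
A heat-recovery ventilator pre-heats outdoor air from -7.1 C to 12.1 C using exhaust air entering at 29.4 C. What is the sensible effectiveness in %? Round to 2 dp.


eff = (12.1-(-7.1))/(29.4-(-7.1))*100 = 52.60 %

52.60 %


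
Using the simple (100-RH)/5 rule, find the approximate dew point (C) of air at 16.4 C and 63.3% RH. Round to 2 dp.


Td = 16.4 - (100-63.3)/5 = 9.06 C

9.06 C


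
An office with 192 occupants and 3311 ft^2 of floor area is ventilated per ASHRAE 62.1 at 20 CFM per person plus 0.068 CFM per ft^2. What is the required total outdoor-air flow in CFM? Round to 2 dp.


Total = 192*20 + 3311*0.068 = 4065.15 CFM

4065.15 CFM


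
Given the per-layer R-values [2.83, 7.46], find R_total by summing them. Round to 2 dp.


R_total = 2.83 + 7.46 = 10.29

10.29


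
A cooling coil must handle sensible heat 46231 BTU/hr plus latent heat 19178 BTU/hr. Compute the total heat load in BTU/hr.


Qt = 46231 + 19178 = 65409 BTU/hr

65409 BTU/hr


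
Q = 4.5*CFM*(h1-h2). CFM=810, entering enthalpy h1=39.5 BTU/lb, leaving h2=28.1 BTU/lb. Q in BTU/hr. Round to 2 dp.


Q = 4.5 * 810 * (39.5 - 28.1) = 41553.00 BTU/hr

41553.00 BTU/hr


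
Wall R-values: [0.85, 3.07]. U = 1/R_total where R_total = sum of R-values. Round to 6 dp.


R_total = 0.85 + 3.07 = 3.92
U = 1/3.92 = 0.255102

0.255102


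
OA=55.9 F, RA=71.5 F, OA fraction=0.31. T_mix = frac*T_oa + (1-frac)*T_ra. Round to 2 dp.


T_mix = 0.31*55.9 + 0.69*71.5 = 66.66 F

66.66 F


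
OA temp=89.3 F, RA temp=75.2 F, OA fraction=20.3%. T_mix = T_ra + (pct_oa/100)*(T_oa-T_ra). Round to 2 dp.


T_mix = 75.2 + (20.3/100)*(89.3-75.2) = 78.06 F

78.06 F


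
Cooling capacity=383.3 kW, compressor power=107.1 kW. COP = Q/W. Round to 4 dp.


COP = 383.3 / 107.1 = 3.5789

3.5789


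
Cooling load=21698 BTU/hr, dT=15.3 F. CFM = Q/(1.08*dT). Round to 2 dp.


CFM = 21698 / (1.08 * 15.3) = 1313.12

1313.12 CFM


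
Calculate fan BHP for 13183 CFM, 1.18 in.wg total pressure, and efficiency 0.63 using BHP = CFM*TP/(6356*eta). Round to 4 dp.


BHP = 13183 * 1.18 / (6356 * 0.63) = 3.8848 hp

3.8848 hp


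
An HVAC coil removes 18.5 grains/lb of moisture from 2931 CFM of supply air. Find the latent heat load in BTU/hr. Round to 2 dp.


Q = 0.68 * 2931 * 18.5 = 36871.98 BTU/hr

36871.98 BTU/hr


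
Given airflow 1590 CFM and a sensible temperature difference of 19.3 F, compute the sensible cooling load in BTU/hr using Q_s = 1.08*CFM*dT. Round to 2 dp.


Q = 1.08 * 1590 * 19.3 = 33141.96 BTU/hr

33141.96 BTU/hr


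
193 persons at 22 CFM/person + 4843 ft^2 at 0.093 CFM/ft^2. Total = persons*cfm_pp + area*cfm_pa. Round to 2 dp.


Total = 193*22 + 4843*0.093 = 4696.40 CFM

4696.40 CFM


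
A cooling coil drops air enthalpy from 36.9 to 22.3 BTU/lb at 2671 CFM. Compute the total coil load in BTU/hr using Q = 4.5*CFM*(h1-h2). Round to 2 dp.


Q = 4.5 * 2671 * (36.9 - 22.3) = 175484.70 BTU/hr

175484.70 BTU/hr


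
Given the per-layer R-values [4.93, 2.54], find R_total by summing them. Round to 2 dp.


R_total = 4.93 + 2.54 = 7.47

7.47


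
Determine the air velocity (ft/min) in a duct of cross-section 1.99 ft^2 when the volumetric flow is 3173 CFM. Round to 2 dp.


V = 3173 / 1.99 = 1594.47 ft/min

1594.47 ft/min


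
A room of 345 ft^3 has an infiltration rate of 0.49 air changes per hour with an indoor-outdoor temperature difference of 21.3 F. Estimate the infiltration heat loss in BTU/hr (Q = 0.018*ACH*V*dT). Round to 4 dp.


Q = 0.018 * 0.49 * 345 * 21.3 = 64.8138 BTU/hr

64.8138 BTU/hr


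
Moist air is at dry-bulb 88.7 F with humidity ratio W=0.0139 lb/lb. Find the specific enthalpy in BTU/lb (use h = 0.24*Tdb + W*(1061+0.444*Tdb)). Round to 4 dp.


h = 0.24*88.7 + 0.0139*(1061+0.444*88.7) = 36.5833 BTU/lb

36.5833 BTU/lb


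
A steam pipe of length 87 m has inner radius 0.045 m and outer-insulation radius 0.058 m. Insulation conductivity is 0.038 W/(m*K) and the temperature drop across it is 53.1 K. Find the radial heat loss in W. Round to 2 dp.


Q = 2*pi*0.038*87*53.1/ln(0.058/0.045) = 4346.29 W

4346.29 W


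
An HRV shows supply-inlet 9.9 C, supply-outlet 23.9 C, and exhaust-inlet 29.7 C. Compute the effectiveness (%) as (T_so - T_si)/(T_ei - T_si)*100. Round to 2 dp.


eff = (23.9-9.9)/(29.7-9.9)*100 = 70.71 %

70.71 %


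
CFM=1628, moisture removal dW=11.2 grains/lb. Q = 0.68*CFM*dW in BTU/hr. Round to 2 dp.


Q = 0.68 * 1628 * 11.2 = 12398.85 BTU/hr

12398.85 BTU/hr


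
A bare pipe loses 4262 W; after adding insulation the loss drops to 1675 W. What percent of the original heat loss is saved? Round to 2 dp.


Savings = ((4262-1675)/4262)*100 = 60.70 %

60.70 %


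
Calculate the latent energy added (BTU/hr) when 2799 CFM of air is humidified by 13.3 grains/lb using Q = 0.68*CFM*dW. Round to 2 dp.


Q = 0.68 * 2799 * 13.3 = 25314.16 BTU/hr

25314.16 BTU/hr


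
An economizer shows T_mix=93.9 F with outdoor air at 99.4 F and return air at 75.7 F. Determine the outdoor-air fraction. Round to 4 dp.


frac = (93.9 - 75.7) / (99.4 - 75.7) = 0.7679

0.7679


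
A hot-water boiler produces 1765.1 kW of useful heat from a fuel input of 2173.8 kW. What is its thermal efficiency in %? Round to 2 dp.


eta = (1765.1/2173.8)*100 = 81.20 %

81.20 %


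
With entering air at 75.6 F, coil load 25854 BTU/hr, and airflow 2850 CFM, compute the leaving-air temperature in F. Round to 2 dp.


dT = 25854/(1.08*2850) = 8.3996
T_leave = 75.6 - 8.3996 = 67.20 F

67.20 F


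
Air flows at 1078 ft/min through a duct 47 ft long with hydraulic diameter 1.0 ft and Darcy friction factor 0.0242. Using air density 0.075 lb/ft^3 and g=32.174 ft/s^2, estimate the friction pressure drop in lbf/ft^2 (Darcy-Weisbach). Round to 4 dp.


v_fps = 1078/60 = 17.9667 ft/s
dp = 0.0242*(47/1.0)*0.075*17.9667^2/(2*32.174) = 0.4279 lbf/ft^2

0.4279 lbf/ft^2


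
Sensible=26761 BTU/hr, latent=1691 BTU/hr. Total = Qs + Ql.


Qt = 26761 + 1691 = 28452 BTU/hr

28452 BTU/hr


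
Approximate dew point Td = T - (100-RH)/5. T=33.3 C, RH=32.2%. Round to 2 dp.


Td = 33.3 - (100-32.2)/5 = 19.74 C

19.74 C


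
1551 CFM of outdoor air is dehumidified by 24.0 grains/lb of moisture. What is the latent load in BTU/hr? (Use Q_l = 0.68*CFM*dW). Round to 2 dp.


Q = 0.68 * 1551 * 24.0 = 25312.32 BTU/hr

25312.32 BTU/hr


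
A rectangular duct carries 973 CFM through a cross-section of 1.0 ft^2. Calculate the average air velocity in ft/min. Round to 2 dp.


V = 973 / 1.0 = 973.00 ft/min

973.00 ft/min


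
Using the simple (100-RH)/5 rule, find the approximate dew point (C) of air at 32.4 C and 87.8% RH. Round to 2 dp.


Td = 32.4 - (100-87.8)/5 = 29.96 C

29.96 C


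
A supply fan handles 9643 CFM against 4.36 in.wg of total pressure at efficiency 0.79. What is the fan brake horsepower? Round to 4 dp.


BHP = 9643 * 4.36 / (6356 * 0.79) = 8.3731 hp

8.3731 hp


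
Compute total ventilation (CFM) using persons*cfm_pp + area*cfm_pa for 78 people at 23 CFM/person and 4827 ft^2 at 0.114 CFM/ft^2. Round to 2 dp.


Total = 78*23 + 4827*0.114 = 2344.28 CFM

2344.28 CFM


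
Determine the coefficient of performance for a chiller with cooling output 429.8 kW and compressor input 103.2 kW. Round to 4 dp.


COP = 429.8 / 103.2 = 4.1647

4.1647


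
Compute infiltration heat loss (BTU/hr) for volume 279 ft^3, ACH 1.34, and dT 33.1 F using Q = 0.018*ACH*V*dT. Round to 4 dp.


Q = 0.018 * 1.34 * 279 * 33.1 = 222.7458 BTU/hr

222.7458 BTU/hr


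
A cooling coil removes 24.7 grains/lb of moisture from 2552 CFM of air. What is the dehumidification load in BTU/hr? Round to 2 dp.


Q = 0.68 * 2552 * 24.7 = 42863.39 BTU/hr

42863.39 BTU/hr


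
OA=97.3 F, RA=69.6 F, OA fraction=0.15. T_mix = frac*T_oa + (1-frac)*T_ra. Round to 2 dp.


T_mix = 0.15*97.3 + 0.85*69.6 = 73.76 F

73.76 F


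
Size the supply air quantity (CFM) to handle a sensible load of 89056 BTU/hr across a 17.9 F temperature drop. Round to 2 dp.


CFM = 89056 / (1.08 * 17.9) = 4606.66

4606.66 CFM


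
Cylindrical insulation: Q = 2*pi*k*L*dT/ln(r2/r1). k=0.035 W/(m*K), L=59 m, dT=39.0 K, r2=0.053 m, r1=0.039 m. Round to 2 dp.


Q = 2*pi*0.035*59*39.0/ln(0.053/0.039) = 1649.71 W

1649.71 W


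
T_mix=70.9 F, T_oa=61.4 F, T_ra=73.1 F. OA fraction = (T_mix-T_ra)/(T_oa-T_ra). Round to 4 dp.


frac = (70.9 - 73.1) / (61.4 - 73.1) = 0.1880

0.1880


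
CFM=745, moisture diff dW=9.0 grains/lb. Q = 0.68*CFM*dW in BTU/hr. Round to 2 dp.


Q = 0.68 * 745 * 9.0 = 4559.40 BTU/hr

4559.40 BTU/hr


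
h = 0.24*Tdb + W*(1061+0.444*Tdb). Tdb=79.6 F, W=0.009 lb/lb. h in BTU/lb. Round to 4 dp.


h = 0.24*79.6 + 0.009*(1061+0.444*79.6) = 28.9711 BTU/lb

28.9711 BTU/lb


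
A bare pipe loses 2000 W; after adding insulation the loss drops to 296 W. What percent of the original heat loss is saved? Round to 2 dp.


Savings = ((2000-296)/2000)*100 = 85.20 %

85.20 %


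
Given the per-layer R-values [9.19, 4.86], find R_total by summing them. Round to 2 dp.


R_total = 9.19 + 4.86 = 14.05

14.05


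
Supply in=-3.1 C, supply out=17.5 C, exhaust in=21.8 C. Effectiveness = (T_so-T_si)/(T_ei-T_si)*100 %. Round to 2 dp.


eff = (17.5-(-3.1))/(21.8-(-3.1))*100 = 82.73 %

82.73 %


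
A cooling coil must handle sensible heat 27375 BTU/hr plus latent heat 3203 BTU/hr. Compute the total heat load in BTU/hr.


Qt = 27375 + 3203 = 30578 BTU/hr

30578 BTU/hr


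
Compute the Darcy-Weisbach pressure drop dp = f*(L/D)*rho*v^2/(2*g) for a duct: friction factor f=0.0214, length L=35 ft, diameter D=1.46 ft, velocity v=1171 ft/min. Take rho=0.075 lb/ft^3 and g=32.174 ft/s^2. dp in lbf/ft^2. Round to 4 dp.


v_fps = 1171/60 = 19.5167 ft/s
dp = 0.0214*(35/1.46)*0.075*19.5167^2/(2*32.174) = 0.2278 lbf/ft^2

0.2278 lbf/ft^2


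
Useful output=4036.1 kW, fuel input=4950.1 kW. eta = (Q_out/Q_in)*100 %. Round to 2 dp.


eta = (4036.1/4950.1)*100 = 81.54 %

81.54 %


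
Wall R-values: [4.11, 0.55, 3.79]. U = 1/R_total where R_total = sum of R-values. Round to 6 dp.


R_total = 4.11 + 0.55 + 3.79 = 8.45
U = 1/8.45 = 0.118343

0.118343


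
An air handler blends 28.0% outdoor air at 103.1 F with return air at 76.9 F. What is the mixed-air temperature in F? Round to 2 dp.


T_mix = 76.9 + (28.0/100)*(103.1-76.9) = 84.24 F

84.24 F


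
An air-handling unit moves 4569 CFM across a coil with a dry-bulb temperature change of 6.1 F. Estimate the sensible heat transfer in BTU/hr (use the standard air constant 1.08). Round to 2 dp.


Q = 1.08 * 4569 * 6.1 = 30100.57 BTU/hr

30100.57 BTU/hr


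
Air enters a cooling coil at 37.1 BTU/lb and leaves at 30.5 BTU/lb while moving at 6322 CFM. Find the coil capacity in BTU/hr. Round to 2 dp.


Q = 4.5 * 6322 * (37.1 - 30.5) = 187763.40 BTU/hr

187763.40 BTU/hr


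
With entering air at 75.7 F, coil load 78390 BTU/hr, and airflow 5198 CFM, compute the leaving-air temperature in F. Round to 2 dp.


dT = 78390/(1.08*5198) = 13.9637
T_leave = 75.7 - 13.9637 = 61.74 F

61.74 F


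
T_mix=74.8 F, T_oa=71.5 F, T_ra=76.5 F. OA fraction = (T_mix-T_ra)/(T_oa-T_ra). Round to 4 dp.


frac = (74.8 - 76.5) / (71.5 - 76.5) = 0.3400

0.3400


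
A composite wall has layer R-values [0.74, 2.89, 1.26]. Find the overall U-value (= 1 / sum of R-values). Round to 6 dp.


R_total = 0.74 + 2.89 + 1.26 = 4.89
U = 1/4.89 = 0.204499

0.204499


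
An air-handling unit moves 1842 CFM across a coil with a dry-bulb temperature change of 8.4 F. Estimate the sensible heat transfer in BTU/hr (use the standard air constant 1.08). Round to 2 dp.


Q = 1.08 * 1842 * 8.4 = 16710.62 BTU/hr

16710.62 BTU/hr


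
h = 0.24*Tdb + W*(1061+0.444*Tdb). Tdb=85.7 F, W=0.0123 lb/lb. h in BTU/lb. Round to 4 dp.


h = 0.24*85.7 + 0.0123*(1061+0.444*85.7) = 34.0863 BTU/lb

34.0863 BTU/lb


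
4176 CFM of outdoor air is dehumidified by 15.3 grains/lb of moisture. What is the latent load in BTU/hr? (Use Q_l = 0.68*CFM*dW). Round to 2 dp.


Q = 0.68 * 4176 * 15.3 = 43447.10 BTU/hr

43447.10 BTU/hr


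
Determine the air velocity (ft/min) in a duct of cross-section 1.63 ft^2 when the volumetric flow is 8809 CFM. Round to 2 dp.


V = 8809 / 1.63 = 5404.29 ft/min

5404.29 ft/min


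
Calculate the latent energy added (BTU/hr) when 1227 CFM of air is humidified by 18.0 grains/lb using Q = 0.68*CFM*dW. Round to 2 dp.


Q = 0.68 * 1227 * 18.0 = 15018.48 BTU/hr

15018.48 BTU/hr


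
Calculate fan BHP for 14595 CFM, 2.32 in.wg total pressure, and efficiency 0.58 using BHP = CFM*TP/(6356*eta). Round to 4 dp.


BHP = 14595 * 2.32 / (6356 * 0.58) = 9.1850 hp

9.1850 hp


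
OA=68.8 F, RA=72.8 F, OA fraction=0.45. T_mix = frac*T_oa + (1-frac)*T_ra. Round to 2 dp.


T_mix = 0.45*68.8 + 0.55*72.8 = 71.00 F

71.00 F


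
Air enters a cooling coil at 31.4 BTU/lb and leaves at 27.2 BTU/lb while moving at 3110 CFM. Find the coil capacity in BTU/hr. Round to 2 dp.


Q = 4.5 * 3110 * (31.4 - 27.2) = 58779.00 BTU/hr

58779.00 BTU/hr


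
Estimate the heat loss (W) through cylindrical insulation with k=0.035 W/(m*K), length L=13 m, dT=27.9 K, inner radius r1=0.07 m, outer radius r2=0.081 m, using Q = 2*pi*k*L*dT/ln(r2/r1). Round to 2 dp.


Q = 2*pi*0.035*13*27.9/ln(0.081/0.07) = 546.49 W

546.49 W


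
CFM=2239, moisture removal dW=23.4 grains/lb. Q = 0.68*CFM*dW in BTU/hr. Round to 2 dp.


Q = 0.68 * 2239 * 23.4 = 35626.97 BTU/hr

35626.97 BTU/hr


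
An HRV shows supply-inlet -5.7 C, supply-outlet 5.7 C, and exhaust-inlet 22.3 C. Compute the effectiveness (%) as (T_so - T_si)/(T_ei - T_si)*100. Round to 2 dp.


eff = (5.7-(-5.7))/(22.3-(-5.7))*100 = 40.71 %

40.71 %


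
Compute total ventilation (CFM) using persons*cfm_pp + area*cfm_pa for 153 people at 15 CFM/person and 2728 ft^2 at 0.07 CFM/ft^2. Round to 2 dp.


Total = 153*15 + 2728*0.07 = 2485.96 CFM

2485.96 CFM


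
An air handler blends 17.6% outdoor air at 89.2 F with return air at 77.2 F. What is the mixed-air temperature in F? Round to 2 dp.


T_mix = 77.2 + (17.6/100)*(89.2-77.2) = 79.31 F

79.31 F


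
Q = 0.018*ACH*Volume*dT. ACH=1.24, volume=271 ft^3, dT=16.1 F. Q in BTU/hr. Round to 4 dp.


Q = 0.018 * 1.24 * 271 * 16.1 = 97.3844 BTU/hr

97.3844 BTU/hr


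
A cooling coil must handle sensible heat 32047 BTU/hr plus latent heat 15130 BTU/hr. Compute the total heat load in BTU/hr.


Qt = 32047 + 15130 = 47177 BTU/hr

47177 BTU/hr


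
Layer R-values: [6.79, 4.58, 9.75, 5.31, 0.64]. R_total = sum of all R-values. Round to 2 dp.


R_total = 6.79 + 4.58 + 9.75 + 5.31 + 0.64 = 27.07

27.07


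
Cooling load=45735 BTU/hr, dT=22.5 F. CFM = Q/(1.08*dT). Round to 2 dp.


CFM = 45735 / (1.08 * 22.5) = 1882.10

1882.10 CFM


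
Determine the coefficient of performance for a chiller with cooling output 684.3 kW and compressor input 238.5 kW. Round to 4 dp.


COP = 684.3 / 238.5 = 2.8692

2.8692


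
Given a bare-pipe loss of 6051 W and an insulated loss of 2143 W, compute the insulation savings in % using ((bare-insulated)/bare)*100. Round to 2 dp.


Savings = ((6051-2143)/6051)*100 = 64.58 %

64.58 %


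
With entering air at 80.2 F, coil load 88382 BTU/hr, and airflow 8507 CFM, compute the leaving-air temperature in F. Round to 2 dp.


dT = 88382/(1.08*8507) = 9.6197
T_leave = 80.2 - 9.6197 = 70.58 F

70.58 F


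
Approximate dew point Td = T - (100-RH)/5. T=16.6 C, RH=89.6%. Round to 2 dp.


Td = 16.6 - (100-89.6)/5 = 14.52 C

14.52 C


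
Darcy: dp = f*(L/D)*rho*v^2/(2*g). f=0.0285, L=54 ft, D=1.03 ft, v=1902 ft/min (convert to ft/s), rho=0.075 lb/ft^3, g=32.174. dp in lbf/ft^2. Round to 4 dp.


v_fps = 1902/60 = 31.7 ft/s
dp = 0.0285*(54/1.03)*0.075*31.7^2/(2*32.174) = 1.7500 lbf/ft^2

1.7500 lbf/ft^2


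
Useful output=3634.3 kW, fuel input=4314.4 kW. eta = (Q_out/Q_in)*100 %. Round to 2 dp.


eta = (3634.3/4314.4)*100 = 84.24 %

84.24 %


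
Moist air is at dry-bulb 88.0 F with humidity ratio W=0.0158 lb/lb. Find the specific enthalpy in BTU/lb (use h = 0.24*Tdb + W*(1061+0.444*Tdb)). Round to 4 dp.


h = 0.24*88.0 + 0.0158*(1061+0.444*88.0) = 38.5011 BTU/lb

38.5011 BTU/lb


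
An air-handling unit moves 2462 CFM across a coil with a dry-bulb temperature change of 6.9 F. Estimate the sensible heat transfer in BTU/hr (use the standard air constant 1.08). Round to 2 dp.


Q = 1.08 * 2462 * 6.9 = 18346.82 BTU/hr

18346.82 BTU/hr


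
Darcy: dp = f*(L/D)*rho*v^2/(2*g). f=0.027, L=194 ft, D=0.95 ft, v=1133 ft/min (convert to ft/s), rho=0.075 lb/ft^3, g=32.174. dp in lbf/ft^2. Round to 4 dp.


v_fps = 1133/60 = 18.8833 ft/s
dp = 0.027*(194/0.95)*0.075*18.8833^2/(2*32.174) = 2.2915 lbf/ft^2

2.2915 lbf/ft^2


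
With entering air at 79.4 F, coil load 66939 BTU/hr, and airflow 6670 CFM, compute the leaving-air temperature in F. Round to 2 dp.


dT = 66939/(1.08*6670) = 9.2924
T_leave = 79.4 - 9.2924 = 70.11 F

70.11 F


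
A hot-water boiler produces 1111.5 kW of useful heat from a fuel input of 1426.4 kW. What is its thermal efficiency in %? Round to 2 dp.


eta = (1111.5/1426.4)*100 = 77.92 %

77.92 %


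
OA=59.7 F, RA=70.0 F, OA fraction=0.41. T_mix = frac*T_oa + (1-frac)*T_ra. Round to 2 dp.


T_mix = 0.41*59.7 + 0.59*70.0 = 65.78 F

65.78 F


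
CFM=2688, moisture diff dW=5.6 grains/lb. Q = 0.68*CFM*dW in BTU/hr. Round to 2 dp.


Q = 0.68 * 2688 * 5.6 = 10235.90 BTU/hr

10235.90 BTU/hr


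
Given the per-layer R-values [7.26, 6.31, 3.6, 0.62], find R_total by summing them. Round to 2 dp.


R_total = 7.26 + 6.31 + 3.6 + 0.62 = 17.79

17.79


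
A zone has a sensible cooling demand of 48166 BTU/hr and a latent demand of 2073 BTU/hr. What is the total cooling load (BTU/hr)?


Qt = 48166 + 2073 = 50239 BTU/hr

50239 BTU/hr
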